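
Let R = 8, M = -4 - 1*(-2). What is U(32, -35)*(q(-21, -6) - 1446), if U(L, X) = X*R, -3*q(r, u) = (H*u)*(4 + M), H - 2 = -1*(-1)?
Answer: 401520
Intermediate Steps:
H = 3 (H = 2 - 1*(-1) = 2 + 1 = 3)
M = -2 (M = -4 + 2 = -2)
q(r, u) = -2*u (q(r, u) = -3*u*(4 - 2)/3 = -3*u*2/3 = -2*u)
U(L, X) = 8*X (U(L, X) = X*8 = 8*X)
U(32, -35)*(q(-21, -6) - 1446) = (8*(-35))*(-2*(-6) - 1446) = -280*(12 - 1446) = -280*(-1434) = 401520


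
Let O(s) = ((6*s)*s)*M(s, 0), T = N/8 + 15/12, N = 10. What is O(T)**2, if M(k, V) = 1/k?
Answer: 225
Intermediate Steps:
T = 5/2 (T = 10/8 + 15/12 = 10*(1/8) + 15*(1/12) = 5/4 + 5/4 = 5/2 ≈ 2.5000)
O(s) = 6*s (O(s) = ((6*s)*s)/s = (6*s**2)/s = 6*s)
O(T)**2 = (6*(5/2))**2 = 15**2 = 225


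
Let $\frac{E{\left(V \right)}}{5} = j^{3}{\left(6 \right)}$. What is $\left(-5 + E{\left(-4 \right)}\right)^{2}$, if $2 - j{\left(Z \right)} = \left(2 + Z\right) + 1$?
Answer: $2958400$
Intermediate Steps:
$j{\left(Z \right)} = -1 - Z$ ($j{\left(Z \right)} = 2 - \left(\left(2 + Z\right) + 1\right) = 2 - \left(3 + Z\right) = -1 - Z$)
$E{\left(V \right)} = -1715$ ($E{\left(V \right)} = 5 \left(-1 - 6\right)^{3} = 5 \left(-7\right)^{3} = 5 \left(-343\right) = -1715$)
$\left(-5 + E{\left(-4 \right)}\right)^{2} = \left(-5 - 1715\right)^{2} = \left(-1720\right)^{2} = 2958400$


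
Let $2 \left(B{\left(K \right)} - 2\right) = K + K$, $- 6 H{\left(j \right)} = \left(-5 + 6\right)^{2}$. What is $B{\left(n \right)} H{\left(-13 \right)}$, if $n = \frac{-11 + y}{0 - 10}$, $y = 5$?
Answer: $- \frac{13}{30} \approx -0.43333$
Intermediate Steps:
$H{\left(j \right)} = - \frac{1}{6}$ ($H{\left(j \right)} = - \frac{\left(-5 + 6\right)^{2}}{6} = - \frac{1^{2}}{6} = \left(- \frac{1}{6}\right) 1 = - \frac{1}{6}$)
$n = \frac{3}{5}$ ($n = \frac{-11 + 5}{0 - 10} = - \frac{6}{-10} = \left(-6\right) \left(- \frac{1}{10}\right) = \frac{3}{5} \approx 0.6$)
$B{\left(K \right)} = 2 + K$ ($B{\left(K \right)} = 2 + \frac{K + K}{2} = 2 + \frac{2 K}{2} = 2 + K$)
$B{\left(n \right)} H{\left(-13 \right)} = \left(2 + \frac{3}{5}\right) \left(- \frac{1}{6}\right) = \frac{13}{5} \left(- \frac{1}{6}\right) = - \frac{13}{30}$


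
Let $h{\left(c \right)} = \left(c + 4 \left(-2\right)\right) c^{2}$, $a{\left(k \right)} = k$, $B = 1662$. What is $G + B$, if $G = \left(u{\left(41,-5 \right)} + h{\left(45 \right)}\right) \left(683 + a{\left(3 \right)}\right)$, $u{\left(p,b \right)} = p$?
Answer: $51428338$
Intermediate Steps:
$h{\left(c \right)} = c^{2} \left(-8 + c\right)$ ($h{\left(c \right)} = \left(c - 8\right) c^{2} = \left(-8 + c\right) c^{2} = c^{2} \left(-8 + c\right)$)
$G = 51426676$ ($G = \left(41 + 45^{2} \left(-8 + 45\right)\right) \left(683 + 3\right) = \left(41 + 2025 \cdot 37\right) 686 = \left(41 + 74925\right) 686 = 74966 \cdot 686 = 51426676$)
$G + B = 51426676 + 1662 = 51428338$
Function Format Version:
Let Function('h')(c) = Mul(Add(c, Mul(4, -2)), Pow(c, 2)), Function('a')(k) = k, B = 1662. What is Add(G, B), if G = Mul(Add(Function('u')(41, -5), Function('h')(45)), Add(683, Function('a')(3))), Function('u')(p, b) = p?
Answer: 51428338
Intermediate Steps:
Function('h')(c) = Mul(Pow(c, 2), Add(-8, c)) (Function('h')(c) = Mul(Add(c, -8), Pow(c, 2)) = Mul(Add(-8, c), Pow(c, 2)) = Mul(Pow(c, 2), Add(-8, c)))
G = 51426676 (G = Mul(Add(41, Mul(Pow(45, 2), Add(-8, 45))), Add(683, 3)) = Mul(Add(41, Mul(2025, 37)), 686) = Mul(Add(41, 74925), 686) = Mul(74966, 686) = 51426676)
Add(G, B) = Add(51426676, 1662) = 51428338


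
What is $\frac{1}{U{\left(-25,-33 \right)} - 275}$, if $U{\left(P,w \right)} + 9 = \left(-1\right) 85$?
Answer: $- \frac{1}{369} \approx -0.00271$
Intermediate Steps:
$U{\left(P,w \right)} = -94$ ($U{\left(P,w \right)} = -9 - 85 = -94$)
$\frac{1}{U{\left(-25,-33 \right)} - 275} = \frac{1}{-94 - 275} = \frac{1}{-369} = - \frac{1}{369}$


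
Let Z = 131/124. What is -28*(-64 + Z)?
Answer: 54635/31 ≈ 1762.4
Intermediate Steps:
Z = 131/124 (Z = 131*(1/124) = 131/124 ≈ 1.0565)
-28*(-64 + Z) = -28*(-64 + 131/124) = -28*(-7805/124) = 54635/31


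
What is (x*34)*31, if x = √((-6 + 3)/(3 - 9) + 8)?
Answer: 527*√34 ≈ 3072.9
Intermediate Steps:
x = √34/2 (x = √(-3/(-6) + 8) = √(-3*(-⅙) + 8) = √(½ + 8) = √(17/2) = √34/2 ≈ 2.9155)
(x*34)*31 = ((√34/2)*34)*31 = (17*√34)*31 = 527*√34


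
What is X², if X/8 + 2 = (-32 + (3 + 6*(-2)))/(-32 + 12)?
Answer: 4/25 ≈ 0.16000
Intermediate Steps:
X = ⅖ (X = -16 + 8*((-32 + (3 + 6*(-2)))/(-32 + 12)) = -16 + 8*((-32 + (3 - 12))/(-20)) = -16 + 8*((-32 - 9)*(-1/20)) = -16 + 8*(-41*(-1/20)) = -16 + 8*(41/20) = -16 + 82/5 = ⅖ ≈ 0.40000)
X² = (⅖)² = 4/25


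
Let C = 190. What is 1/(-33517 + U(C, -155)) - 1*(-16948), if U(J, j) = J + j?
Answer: 567452935/33482 ≈ 16948.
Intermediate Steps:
1/(-33517 + U(C, -155)) - 1*(-16948) = 1/(-33517 + (190 - 155)) - 1*(-16948) = 1/(-33517 + 35) + 16948 = 1/(-33482) + 16948 = -1/33482 + 16948 = 567452935/33482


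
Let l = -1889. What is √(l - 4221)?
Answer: I*√6110 ≈ 78.167*I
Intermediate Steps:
√(l - 4221) = √(-1889 - 4221) = √(-6110) = I*√6110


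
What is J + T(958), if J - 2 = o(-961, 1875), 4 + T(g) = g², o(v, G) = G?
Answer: 919637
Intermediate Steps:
T(g) = -4 + g²
J = 1877 (J = 2 + 1875 = 1877)
J + T(958) = 1877 + (-4 + 958²) = 1877 + (-4 + 917764) = 1877 + 917760 = 919637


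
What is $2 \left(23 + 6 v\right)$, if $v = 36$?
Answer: $478$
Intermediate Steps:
$2 \left(23 + 6 v\right) = 2 \left(23 + 6 \cdot 36\right) = 2 \left(23 + 216\right) = 2 \cdot 239 = 478$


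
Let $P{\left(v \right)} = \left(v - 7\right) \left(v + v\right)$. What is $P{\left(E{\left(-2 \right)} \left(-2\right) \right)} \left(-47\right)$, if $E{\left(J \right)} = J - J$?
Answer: $0$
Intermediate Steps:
$E{\left(J \right)} = 0$
$P{\left(v \right)} = 2 v \left(-7 + v\right)$ ($P{\left(v \right)} = \left(-7 + v\right) 2 v = 2 v \left(-7 + v\right)$)
$P{\left(E{\left(-2 \right)} \left(-2\right) \right)} \left(-47\right) = 2 \cdot 0 \left(-2\right) \left(-7 + 0 \left(-2\right)\right) \left(-47\right) = 2 \cdot 0 \left(-7 + 0\right) \left(-47\right) = 2 \cdot 0 \left(-7\right) \left(-47\right) = 0 \left(-47\right) = 0$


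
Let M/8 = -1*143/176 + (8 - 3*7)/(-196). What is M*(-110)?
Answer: 32175/49 ≈ 656.63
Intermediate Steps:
M = -585/98 (M = 8*(-1*143/176 + (8 - 3*7)/(-196)) = 8*(-143*1/176 + (8 - 21)*(-1/196)) = 8*(-13/16 - 13*(-1/196)) = 8*(-13/16 + 13/196) = 8*(-585/784) = -585/98 ≈ -5.9694)
M*(-110) = -585/98*(-110) = 32175/49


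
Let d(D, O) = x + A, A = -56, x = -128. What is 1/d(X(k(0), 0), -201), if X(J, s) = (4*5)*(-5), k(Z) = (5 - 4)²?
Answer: -1/184 ≈ -0.0054348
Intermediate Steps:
k(Z) = 1 (k(Z) = 1² = 1)
X(J, s) = -100 (X(J, s) = 20*(-5) = -100)
d(D, O) = -184 (d(D, O) = -128 - 56 = -184)
1/d(X(k(0), 0), -201) = 1/(-184) = -1/184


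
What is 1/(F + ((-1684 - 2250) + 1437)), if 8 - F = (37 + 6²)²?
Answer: -1/7818 ≈ -0.00012791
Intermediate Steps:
F = -5321 (F = 8 - (37 + 6²)² = 8 - (37 + 36)² = 8 - 1*73² = 8 - 1*5329 = 8 - 5329 = -5321)
1/(F + ((-1684 - 2250) + 1437)) = 1/(-5321 + ((-1684 - 2250) + 1437)) = 1/(-5321 + (-3934 + 1437)) = 1/(-5321 - 2497) = 1/(-7818) = -1/7818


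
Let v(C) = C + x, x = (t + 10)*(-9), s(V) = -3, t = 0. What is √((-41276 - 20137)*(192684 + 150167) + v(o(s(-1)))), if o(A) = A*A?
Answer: 56*I*√6714129 ≈ 1.4511e+5*I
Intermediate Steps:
o(A) = A²
x = -90 (x = (0 + 10)*(-9) = 10*(-9) = -90)
v(C) = -90 + C (v(C) = C - 90 = -90 + C)
√((-41276 - 20137)*(192684 + 150167) + v(o(s(-1)))) = √((-41276 - 20137)*(192684 + 150167) + (-90 + (-3)²)) = √(-61413*342851 + (-90 + 9)) = √(-21055508463 - 81) = √(-21055508544) = 56*I*√6714129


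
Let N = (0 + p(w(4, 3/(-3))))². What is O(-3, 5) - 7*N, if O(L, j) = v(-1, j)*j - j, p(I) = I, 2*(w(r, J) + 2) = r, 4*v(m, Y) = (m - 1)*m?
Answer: -5/2 ≈ -2.5000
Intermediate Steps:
v(m, Y) = m*(-1 + m)/4 (v(m, Y) = ((m - 1)*m)/4 = ((-1 + m)*m)/4 = (m*(-1 + m))/4 = m*(-1 + m)/4)
w(r, J) = -2 + r/2
O(L, j) = -j/2 (O(L, j) = ((¼)*(-1)*(-1 - 1))*j - j = ((¼)*(-1)*(-2))*j - j = j/2 - j = -j/2)
N = 0 (N = (0 + (-2 + (½)*4))² = (0 + (-2 + 2))² = (0 + 0)² = 0² = 0)
O(-3, 5) - 7*N = -½*5 - 7*0 = -5/2 + 0 = -5/2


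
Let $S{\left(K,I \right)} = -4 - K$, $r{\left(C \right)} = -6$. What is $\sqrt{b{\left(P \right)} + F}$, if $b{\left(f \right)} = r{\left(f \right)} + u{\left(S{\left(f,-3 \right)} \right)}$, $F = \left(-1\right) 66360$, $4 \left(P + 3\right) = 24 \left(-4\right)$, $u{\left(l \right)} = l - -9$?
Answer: $i \sqrt{66334} \approx 257.55 i$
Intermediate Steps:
$u{\left(l \right)} = 9 + l$ ($u{\left(l \right)} = l + 9 = 9 + l$)
$P = -27$ ($P = -3 + \frac{24 \left(-4\right)}{4} = -3 + \frac{1}{4} \left(-96\right) = -3 - 24 = -27$)
$F = -66360$
$b{\left(f \right)} = -1 - f$ ($b{\left(f \right)} = -6 + \left(9 - \left(4 + f\right)\right) = -6 - \left(-5 + f\right) = -1 - f$)
$\sqrt{b{\left(P \right)} + F} = \sqrt{\left(-1 - -27\right) - 66360} = \sqrt{\left(-1 + 27\right) - 66360} = \sqrt{26 - 66360} = \sqrt{-66334} = i \sqrt{66334}$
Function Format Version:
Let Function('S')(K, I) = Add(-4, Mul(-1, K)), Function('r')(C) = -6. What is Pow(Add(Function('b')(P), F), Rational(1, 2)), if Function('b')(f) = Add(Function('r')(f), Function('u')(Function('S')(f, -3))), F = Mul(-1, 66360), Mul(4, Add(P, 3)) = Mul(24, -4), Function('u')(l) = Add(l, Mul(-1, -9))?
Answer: Mul(I, Pow(66334, Rational(1, 2))) ≈ Mul(257.55, I)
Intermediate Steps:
Function('u')(l) = Add(9, l) (Function('u')(l) = Add(l, 9) = Add(9, l))
P = -27 (P = Add(-3, Mul(Rational(1, 4), Mul(24, -4))) = Add(-3, Mul(Rational(1, 4), -96)) = Add(-3, -24) = -27)
F = -66360
Function('b')(f) = Add(-1, Mul(-1, f)) (Function('b')(f) = Add(-6, Add(9, Add(-4, Mul(-1, f)))) = Add(-6, Add(5, Mul(-1, f))) = Add(-1, Mul(-1, f)))
Pow(Add(Function('b')(P), F), Rational(1, 2)) = Pow(Add(Add(-1, Mul(-1, -27)), -66360), Rational(1, 2)) = Pow(Add(Add(-1, 27), -66360), Rational(1, 2)) = Pow(Add(26, -66360), Rational(1, 2)) = Pow(-66334, Rational(1, 2)) = Mul(I, Pow(66334, Rational(1, 2)))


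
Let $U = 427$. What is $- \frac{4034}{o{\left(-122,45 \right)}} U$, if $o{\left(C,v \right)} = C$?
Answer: $14119$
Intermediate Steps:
$- \frac{4034}{o{\left(-122,45 \right)}} U = - \frac{4034}{-122} \cdot 427 = \left(-4034\right) \left(- \frac{1}{122}\right) 427 = \frac{2017}{61} \cdot 427 = 14119$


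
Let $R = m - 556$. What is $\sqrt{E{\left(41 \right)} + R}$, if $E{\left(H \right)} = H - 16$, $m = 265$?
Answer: $i \sqrt{266} \approx 16.31 i$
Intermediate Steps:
$R = -291$ ($R = 265 - 556 = -291$)
$E{\left(H \right)} = -16 + H$ ($E{\left(H \right)} = H - 16 = -16 + H$)
$\sqrt{E{\left(41 \right)} + R} = \sqrt{\left(-16 + 41\right) - 291} = \sqrt{25 - 291} = \sqrt{-266} = i \sqrt{266}$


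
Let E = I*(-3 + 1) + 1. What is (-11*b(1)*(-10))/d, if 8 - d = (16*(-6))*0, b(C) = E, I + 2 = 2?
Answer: 55/4 ≈ 13.750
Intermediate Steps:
I = 0 (I = -2 + 2 = 0)
E = 1 (E = 0*(-3 + 1) + 1 = 0*(-2) + 1 = 0 + 1 = 1)
b(C) = 1
d = 8 (d = 8 - 16*(-6)*0 = 8 - (-96)*0 = 8 - 1*0 = 8 + 0 = 8)
(-11*b(1)*(-10))/d = (-11*1*(-10))/8 = -11*(-10)*(1/8) = 110*(1/8) = 55/4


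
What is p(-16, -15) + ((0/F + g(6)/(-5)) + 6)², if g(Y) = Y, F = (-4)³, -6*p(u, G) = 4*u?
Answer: 2528/75 ≈ 33.707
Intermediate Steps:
p(u, G) = -2*u/3
F = -64
p(-16, -15) + ((0/F + g(6)/(-5)) + 6)² = -⅔*(-16) + ((0/(-64) + 6/(-5)) + 6)² = 32/3 + ((0*(-1/64) + 6*(-⅕)) + 6)² = 32/3 + ((0 - 6/5) + 6)² = 32/3 + (-6/5 + 6)² = 32/3 + (24/5)² = 32/3 + 576/25 = 2528/75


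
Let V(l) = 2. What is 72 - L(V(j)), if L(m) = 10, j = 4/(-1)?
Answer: 62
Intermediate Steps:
j = -4 (j = 4*(-1) = -4)
72 - L(V(j)) = 72 - 1*10 = 72 - 10 = 62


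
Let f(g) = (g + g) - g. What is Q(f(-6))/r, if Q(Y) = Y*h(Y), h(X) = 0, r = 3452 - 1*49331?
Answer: 0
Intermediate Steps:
r = -45879 (r = 3452 - 49331 = -45879)
f(g) = g (f(g) = 2*g - g = g)
Q(Y) = 0 (Q(Y) = Y*0 = 0)
Q(f(-6))/r = 0/(-45879) = 0*(-1/45879) = 0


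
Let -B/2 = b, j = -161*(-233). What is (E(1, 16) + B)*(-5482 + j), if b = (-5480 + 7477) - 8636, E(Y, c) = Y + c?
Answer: 425852145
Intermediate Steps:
j = 37513
b = -6639 (b = 1997 - 8636 = -6639)
B = 13278 (B = -2*(-6639) = 13278)
(E(1, 16) + B)*(-5482 + j) = ((1 + 16) + 13278)*(-5482 + 37513) = (17 + 13278)*32031 = 13295*32031 = 425852145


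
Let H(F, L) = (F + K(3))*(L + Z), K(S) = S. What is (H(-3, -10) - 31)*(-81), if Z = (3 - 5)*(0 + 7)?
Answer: 2511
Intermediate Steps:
Z = -14 (Z = -2*7 = -14)
H(F, L) = (-14 + L)*(3 + F) (H(F, L) = (F + 3)*(L - 14) = (3 + F)*(-14 + L) = (-14 + L)*(3 + F))
(H(-3, -10) - 31)*(-81) = ((-42 - 14*(-3) + 3*(-10) - 3*(-10)) - 31)*(-81) = ((-42 + 42 - 30 + 30) - 31)*(-81) = (0 - 31)*(-81) = -31*(-81) = 2511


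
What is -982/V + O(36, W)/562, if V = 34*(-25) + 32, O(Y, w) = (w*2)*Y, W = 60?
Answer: 1021411/114929 ≈ 8.8873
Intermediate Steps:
O(Y, w) = 2*Y*w (O(Y, w) = (2*w)*Y = 2*Y*w)
V = -818 (V = -850 + 32 = -818)
-982/V + O(36, W)/562 = -982/(-818) + (2*36*60)/562 = -982*(-1/818) + 4320*(1/562) = 491/409 + 2160/281 = 1021411/114929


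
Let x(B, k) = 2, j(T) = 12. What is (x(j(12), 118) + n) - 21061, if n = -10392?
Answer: -31451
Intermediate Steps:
(x(j(12), 118) + n) - 21061 = (2 - 10392) - 21061 = -10390 - 21061 = -31451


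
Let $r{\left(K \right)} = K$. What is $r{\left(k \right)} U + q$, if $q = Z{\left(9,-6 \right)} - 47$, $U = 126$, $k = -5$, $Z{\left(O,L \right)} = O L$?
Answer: $-731$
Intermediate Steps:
$Z{\left(O,L \right)} = L O$
$q = -101$ ($q = \left(-6\right) 9 - 47 = -54 - 47 = -101$)
$r{\left(k \right)} U + q = \left(-5\right) 126 - 101 = -630 - 101 = -731$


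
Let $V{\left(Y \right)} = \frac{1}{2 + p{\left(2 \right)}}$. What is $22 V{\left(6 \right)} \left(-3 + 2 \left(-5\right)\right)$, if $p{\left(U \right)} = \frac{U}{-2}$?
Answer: $-286$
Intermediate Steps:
$p{\left(U \right)} = - \frac{U}{2}$ ($p{\left(U \right)} = U \left(- \frac{1}{2}\right) = - \frac{U}{2}$)
$V{\left(Y \right)} = 1$ ($V{\left(Y \right)} = \frac{1}{2 - 1} = 1^{-1} = 1$)
$22 V{\left(6 \right)} \left(-3 + 2 \left(-5\right)\right) = 22 \cdot 1 \left(-3 + 2 \left(-5\right)\right) = 22 \cdot 1 \left(-3 - 10\right) = 22 \cdot 1 \left(-13\right) = 22 \left(-13\right) = -286$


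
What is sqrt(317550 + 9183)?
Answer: sqrt(326733) ≈ 571.61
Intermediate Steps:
sqrt(317550 + 9183) = sqrt(326733)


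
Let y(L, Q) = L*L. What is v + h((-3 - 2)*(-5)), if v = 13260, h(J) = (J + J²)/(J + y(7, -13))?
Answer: 490945/37 ≈ 13269.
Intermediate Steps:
y(L, Q) = L²
h(J) = (J + J²)/(49 + J) (h(J) = (J + J²)/(J + 7²) = (J + J²)/(J + 49) = (J + J²)/(49 + J))
v + h((-3 - 2)*(-5)) = 13260 + ((-3 - 2)*(-5))*(1 + (-3 - 2)*(-5))/(49 + (-3 - 2)*(-5)) = 13260 + (-5*(-5))*(1 - 5*(-5))/(49 - 5*(-5)) = 13260 + 25*(1 + 25)/(49 + 25) = 13260 + 25*26/74 = 13260 + 25*(1/74)*26 = 13260 + 325/37 = 490945/37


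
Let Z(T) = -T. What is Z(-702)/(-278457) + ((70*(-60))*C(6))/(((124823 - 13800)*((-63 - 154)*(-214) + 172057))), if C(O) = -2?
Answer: -1135117078098/450320110633063 ≈ -0.0025207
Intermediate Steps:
Z(-702)/(-278457) + ((70*(-60))*C(6))/(((124823 - 13800)*((-63 - 154)*(-214) + 172057))) = -1*(-702)/(-278457) + ((70*(-60))*(-2))/(((124823 - 13800)*((-63 - 154)*(-214) + 172057))) = 702*(-1/278457) + (-4200*(-2))/((111023*(-217*(-214) + 172057))) = -234/92819 + 8400/((111023*(46438 + 172057))) = -234/92819 + 8400/((111023*218495)) = -234/92819 + 8400/24257970385 = -234/92819 + 8400*(1/24257970385) = -234/92819 + 1680/4851594077 = -1135117078098/450320110633063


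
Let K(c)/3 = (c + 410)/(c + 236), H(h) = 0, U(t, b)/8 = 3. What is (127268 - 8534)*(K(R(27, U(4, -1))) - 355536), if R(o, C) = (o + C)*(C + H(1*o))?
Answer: -15408041661243/365 ≈ -4.2214e+10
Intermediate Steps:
U(t, b) = 24 (U(t, b) = 8*3 = 24)
R(o, C) = C*(C + o) (R(o, C) = (o + C)*(C + 0) = (C + o)*C = C*(C + o))
K(c) = 3*(410 + c)/(236 + c) (K(c) = 3*((c + 410)/(c + 236)) = 3*((410 + c)/(236 + c)) = 3*(410 + c)/(236 + c))
(127268 - 8534)*(K(R(27, U(4, -1))) - 355536) = (127268 - 8534)*(3*(410 + 24*(24 + 27))/(236 + 24*(24 + 27)) - 355536) = 118734*(3*(410 + 24*51)/(236 + 24*51) - 355536) = 118734*(3*(410 + 1224)/(236 + 1224) - 355536) = 118734*(3*1634/1460 - 355536) = 118734*(3*(1/1460)*1634 - 355536) = 118734*(2451/730 - 355536) = 118734*(-259538829/730) = -15408041661243/365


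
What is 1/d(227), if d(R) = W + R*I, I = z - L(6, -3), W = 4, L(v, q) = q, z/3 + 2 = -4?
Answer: -1/3401 ≈ -0.00029403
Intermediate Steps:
z = -18 (z = -6 + 3*(-4) = -6 - 12 = -18)
I = -15 (I = -18 - 1*(-3) = -18 + 3 = -15)
d(R) = 4 - 15*R (d(R) = 4 + R*(-15) = 4 - 15*R)
1/d(227) = 1/(4 - 15*227) = 1/(4 - 3405) = 1/(-3401) = -1/3401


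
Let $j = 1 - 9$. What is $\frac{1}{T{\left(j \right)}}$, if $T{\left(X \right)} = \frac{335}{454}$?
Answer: $\frac{454}{335} \approx 1.3552$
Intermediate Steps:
$j = -8$ ($j = 1 - 9 = -8$)
$T{\left(X \right)} = \frac{335}{454}$ ($T{\left(X \right)} = 335 \cdot \frac{1}{454} = \frac{335}{454}$)
$\frac{1}{T{\left(j \right)}} = \frac{1}{\frac{335}{454}} = \frac{454}{335}$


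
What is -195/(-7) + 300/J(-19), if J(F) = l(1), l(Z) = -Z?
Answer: -1905/7 ≈ -272.14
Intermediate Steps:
J(F) = -1 (J(F) = -1*1 = -1)
-195/(-7) + 300/J(-19) = -195/(-7) + 300/(-1) = -195*(-⅐) + 300*(-1) = 195/7 - 300 = -1905/7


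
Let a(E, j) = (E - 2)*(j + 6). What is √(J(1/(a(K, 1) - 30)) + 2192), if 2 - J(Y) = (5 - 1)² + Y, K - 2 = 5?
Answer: √54445/5 ≈ 46.667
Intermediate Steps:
K = 7 (K = 2 + 5 = 7)
a(E, j) = (-2 + E)*(6 + j)
J(Y) = -14 - Y (J(Y) = 2 - ((5 - 1)² + Y) = 2 - (4² + Y) = 2 - (16 + Y) = 2 + (-16 - Y) = -14 - Y)
√(J(1/(a(K, 1) - 30)) + 2192) = √((-14 - 1/((-12 - 2*1 + 6*7 + 7*1) - 30)) + 2192) = √((-14 - 1/((-12 - 2 + 42 + 7) - 30)) + 2192) = √((-14 - 1/(35 - 30)) + 2192) = √((-14 - 1/5) + 2192) = √((-14 - 1*⅕) + 2192) = √((-14 - ⅕) + 2192) = √(-71/5 + 2192) = √(10889/5) = √54445/5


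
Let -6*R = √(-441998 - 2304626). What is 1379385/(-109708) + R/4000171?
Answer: -1379385/109708 - 8*I*√10729/12000513 ≈ -12.573 - 6.9051e-5*I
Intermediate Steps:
R = -8*I*√10729/3 (R = -√(-441998 - 2304626)/6 = -8*I*√10729/3 ≈ -276.22*I)
1379385/(-109708) + R/4000171 = 1379385/(-109708) - 8*I*√10729/3/4000171 = 1379385*(-1/109708) - 8*I*√10729/3*(1/4000171) = -1379385/109708 - 8*I*√10729/12000513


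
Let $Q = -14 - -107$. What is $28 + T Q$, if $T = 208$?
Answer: $19372$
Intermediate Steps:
$Q = 93$ ($Q = -14 + 107 = 93$)
$28 + T Q = 28 + 208 \cdot 93 = 28 + 19344 = 19372$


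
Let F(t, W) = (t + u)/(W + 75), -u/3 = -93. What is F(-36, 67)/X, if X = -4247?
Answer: -243/603074 ≈ -0.00040294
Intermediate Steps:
u = 279 (u = -3*(-93) = 279)
F(t, W) = (279 + t)/(75 + W) (F(t, W) = (t + 279)/(W + 75) = (279 + t)/(75 + W))
F(-36, 67)/X = ((279 - 36)/(75 + 67))/(-4247) = (243/142)*(-1/4247) = -243/603074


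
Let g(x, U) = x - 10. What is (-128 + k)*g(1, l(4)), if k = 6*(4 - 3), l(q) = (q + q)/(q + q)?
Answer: 1098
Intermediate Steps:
l(q) = 1 (l(q) = (2*q)/((2*q)) = (2*q)*(1/(2*q)) = 1)
g(x, U) = -10 + x
k = 6 (k = 6*1 = 6)
(-128 + k)*g(1, l(4)) = (-128 + 6)*(-10 + 1) = -122*(-9) = 1098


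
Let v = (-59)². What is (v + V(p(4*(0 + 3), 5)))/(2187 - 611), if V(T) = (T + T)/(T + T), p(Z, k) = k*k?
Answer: 1741/788 ≈ 2.2094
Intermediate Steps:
p(Z, k) = k²
v = 3481
V(T) = 1 (V(T) = (2*T)/((2*T)) = (2*T)*(1/(2*T)) = 1)
(v + V(p(4*(0 + 3), 5)))/(2187 - 611) = (3481 + 1)/(2187 - 611) = 3482/1576 = 3482*(1/1576) = 1741/788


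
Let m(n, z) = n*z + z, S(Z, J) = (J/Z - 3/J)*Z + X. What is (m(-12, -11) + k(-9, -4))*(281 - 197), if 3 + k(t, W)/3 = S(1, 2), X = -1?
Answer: 9282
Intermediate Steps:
S(Z, J) = -1 + Z*(-3/J + J/Z) (S(Z, J) = (J/Z - 3/J)*Z - 1 = (-3/J + J/Z)*Z - 1 = Z*(-3/J + J/Z) - 1 = -1 + Z*(-3/J + J/Z))
k(t, W) = -21/2 (k(t, W) = -9 + 3*(-1 + 2 - 3*1/2) = -9 + 3*(-1 + 2 - 3*1*½) = -9 + 3*(-1 + 2 - 3/2) = -9 + 3*(-½) = -9 - 3/2 = -21/2)
m(n, z) = z + n*z
(m(-12, -11) + k(-9, -4))*(281 - 197) = (-11*(1 - 12) - 21/2)*(281 - 197) = (-11*(-11) - 21/2)*84 = (121 - 21/2)*84 = (221/2)*84 = 9282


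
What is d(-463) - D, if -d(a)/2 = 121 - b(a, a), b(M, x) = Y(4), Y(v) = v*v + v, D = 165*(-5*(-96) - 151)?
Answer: -54487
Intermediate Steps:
D = 54285 (D = 165*(480 - 151) = 165*329 = 54285)
Y(v) = v + v**2 (Y(v) = v**2 + v = v + v**2)
b(M, x) = 20 (b(M, x) = 4*(1 + 4) = 4*5 = 20)
d(a) = -202 (d(a) = -2*(121 - 1*20) = -2*(121 - 20) = -2*101 = -202)
d(-463) - D = -202 - 1*54285 = -202 - 54285 = -54487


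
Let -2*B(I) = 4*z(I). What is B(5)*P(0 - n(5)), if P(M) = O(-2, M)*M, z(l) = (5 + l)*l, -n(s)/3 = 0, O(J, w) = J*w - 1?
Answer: 0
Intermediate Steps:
O(J, w) = -1 + J*w
n(s) = 0 (n(s) = -3*0 = 0)
z(l) = l*(5 + l)
B(I) = -2*I*(5 + I)
P(M) = M*(-1 - 2*M) (P(M) = (-1 - 2*M)*M = M*(-1 - 2*M))
B(5)*P(0 - n(5)) = (-2*5*(5 + 5))*(-(0 - 1*0)*(1 + 2*(0 - 1*0))) = (-2*5*10)*(-(0 + 0)*(1 + 2*(0 + 0))) = -(-100)*0*(1 + 2*0) = -(-100)*0*(1 + 0) = -(-100)*0 = -100*0 = 0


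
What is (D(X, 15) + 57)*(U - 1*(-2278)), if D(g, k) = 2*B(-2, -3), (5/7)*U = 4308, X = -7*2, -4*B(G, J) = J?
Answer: 2430441/5 ≈ 4.8609e+5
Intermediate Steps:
B(G, J) = -J/4
X = -14
U = 30156/5 (U = (7/5)*4308 = 30156/5 ≈ 6031.2)
D(g, k) = 3/2 (D(g, k) = 2*(-1/4*(-3)) = 2*(3/4) = 3/2)
(D(X, 15) + 57)*(U - 1*(-2278)) = (3/2 + 57)*(30156/5 - 1*(-2278)) = 117*(30156/5 + 2278)/2 = (117/2)*(41546/5) = 2430441/5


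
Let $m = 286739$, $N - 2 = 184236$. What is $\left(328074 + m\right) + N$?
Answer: $799051$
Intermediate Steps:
$N = 184238$ ($N = 2 + 184236 = 184238$)
$\left(328074 + m\right) + N = \left(328074 + 286739\right) + 184238 = 614813 + 184238 = 799051$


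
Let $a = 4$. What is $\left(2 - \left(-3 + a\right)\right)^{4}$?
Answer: $1$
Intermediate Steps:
$\left(2 - \left(-3 + a\right)\right)^{4} = \left(2 + \left(3 - 4\right)\right)^{4} = \left(2 - 1\right)^{4} = 1^{4} = 1$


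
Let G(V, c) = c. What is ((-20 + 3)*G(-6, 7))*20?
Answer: -2380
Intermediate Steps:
((-20 + 3)*G(-6, 7))*20 = ((-20 + 3)*7)*20 = -17*7*20 = -119*20 = -2380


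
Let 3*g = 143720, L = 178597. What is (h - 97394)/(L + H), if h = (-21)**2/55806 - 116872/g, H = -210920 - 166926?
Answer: 32548419701419/66586013117570 ≈ 0.48882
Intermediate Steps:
H = -377846
g = 143720/3 (g = (1/3)*143720 = 143720/3 ≈ 47907.)
h = -812628999/334184930 (h = (-21)**2/55806 - 116872/143720/3 = 441*(1/55806) - 116872*3/143720 = 147/18602 - 43827/17965 = -812628999/334184930 ≈ -2.4317)
(h - 97394)/(L + H) = (-812628999/334184930 - 97394)/(178597 - 377846) = -32548419701419/334184930/(-199249) = -32548419701419/334184930*(-1/199249) = 32548419701419/66586013117570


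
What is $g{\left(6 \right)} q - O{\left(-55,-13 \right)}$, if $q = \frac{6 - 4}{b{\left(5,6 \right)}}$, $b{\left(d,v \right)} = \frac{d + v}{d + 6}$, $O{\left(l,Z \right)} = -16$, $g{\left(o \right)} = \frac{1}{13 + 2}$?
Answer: $\frac{242}{15} \approx 16.133$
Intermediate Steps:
$g{\left(o \right)} = \frac{1}{15}$
$b{\left(d,v \right)} = \frac{d + v}{6 + d}$
$q = 2$ ($q = \frac{6 - 4}{\frac{1}{6 + 5} \left(5 + 6\right)} = \frac{6 - 4}{\frac{1}{11} \cdot 11} = \frac{2}{\frac{1}{11} \cdot 11} = \frac{2}{1} = 2 \cdot 1 = 2$)
$g{\left(6 \right)} q - O{\left(-55,-13 \right)} = \frac{1}{15} \cdot 2 - -16 = \frac{2}{15} + 16 = \frac{242}{15}$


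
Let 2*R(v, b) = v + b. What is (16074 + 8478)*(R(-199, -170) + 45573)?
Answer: 1114378452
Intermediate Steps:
R(v, b) = b/2 + v/2 (R(v, b) = (v + b)/2 = (b + v)/2 = b/2 + v/2)
(16074 + 8478)*(R(-199, -170) + 45573) = (16074 + 8478)*(((½)*(-170) + (½)*(-199)) + 45573) = 24552*((-85 - 199/2) + 45573) = 24552*(-369/2 + 45573) = 24552*(90777/2) = 1114378452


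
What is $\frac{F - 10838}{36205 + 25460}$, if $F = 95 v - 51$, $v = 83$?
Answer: $- \frac{3004}{61665} \approx -0.048715$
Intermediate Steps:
$F = 7834$ ($F = 95 \cdot 83 - 51 = 7885 - 51 = 7834$)
$\frac{F - 10838}{36205 + 25460} = \frac{7834 - 10838}{36205 + 25460} = - \frac{3004}{61665}$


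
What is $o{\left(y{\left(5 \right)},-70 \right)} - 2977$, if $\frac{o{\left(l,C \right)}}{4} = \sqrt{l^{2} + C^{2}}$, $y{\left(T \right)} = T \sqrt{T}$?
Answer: $-2977 + 20 \sqrt{201} \approx -2693.5$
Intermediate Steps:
$y{\left(T \right)} = T^{\frac{3}{2}}$
$o{\left(l,C \right)} = 4 \sqrt{C^{2} + l^{2}}$ ($o{\left(l,C \right)} = 4 \sqrt{l^{2} + C^{2}} = 4 \sqrt{C^{2} + l^{2}}$)
$o{\left(y{\left(5 \right)},-70 \right)} - 2977 = 4 \sqrt{\left(-70\right)^{2} + \left(5^{\frac{3}{2}}\right)^{2}} - 2977 = 4 \sqrt{4900 + \left(5 \sqrt{5}\right)^{2}} - 2977 = 4 \sqrt{4900 + 125} - 2977 = 4 \sqrt{5025} - 2977 = 4 \cdot 5 \sqrt{201} - 2977 = 20 \sqrt{201} - 2977 = -2977 + 20 \sqrt{201}$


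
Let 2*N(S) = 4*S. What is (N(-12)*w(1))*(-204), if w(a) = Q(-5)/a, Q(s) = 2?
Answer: 9792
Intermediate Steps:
N(S) = 2*S (N(S) = (4*S)/2 = 2*S)
w(a) = 2/a
(N(-12)*w(1))*(-204) = ((2*(-12))*(2/1))*(-204) = -48*(-204) = 9792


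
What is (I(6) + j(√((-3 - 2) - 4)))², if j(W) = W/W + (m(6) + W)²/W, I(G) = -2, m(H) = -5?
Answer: 833/9 + 352*I/3 ≈ 92.556 + 117.33*I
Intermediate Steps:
j(W) = 1 + (-5 + W)²/W (j(W) = W/W + (-5 + W)²/W = 1 + (-5 + W)²/W)
(I(6) + j(√((-3 - 2) - 4)))² = (-2 + (√((-3 - 2) - 4) + (-5 + √((-3 - 2) - 4))²)/(√((-3 - 2) - 4)))² = (-2 + (√(-5 - 4) + (-5 + √(-5 - 4))²)/(√(-5 - 4)))² = (-2 + (√(-9) + (-5 + √(-9))²)/(√(-9)))² = (-2 + (3*I + (-5 + 3*I)²)/((3*I)))² = (-2 + (-I/3)*((-5 + 3*I)² + 3*I))² = (-2 - I*((-5 + 3*I)² + 3*I)/3)²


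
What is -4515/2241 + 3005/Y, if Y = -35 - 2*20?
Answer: -157174/3735 ≈ -42.081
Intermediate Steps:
Y = -75 (Y = -35 - 40 = -75)
-4515/2241 + 3005/Y = -4515/2241 + 3005/(-75) = -4515*1/2241 + 3005*(-1/75) = -1505/747 - 601/15 = -157174/3735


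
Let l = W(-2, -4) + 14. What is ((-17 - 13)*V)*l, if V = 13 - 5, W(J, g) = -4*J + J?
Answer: -4800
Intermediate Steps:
W(J, g) = -3*J
V = 8
l = 20 (l = -3*(-2) + 14 = 6 + 14 = 20)
((-17 - 13)*V)*l = ((-17 - 13)*8)*20 = -30*8*20 = -240*20 = -4800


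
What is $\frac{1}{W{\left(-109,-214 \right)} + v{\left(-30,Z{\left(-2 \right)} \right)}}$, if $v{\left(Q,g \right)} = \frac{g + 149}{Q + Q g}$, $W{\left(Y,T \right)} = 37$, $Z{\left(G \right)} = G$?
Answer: $\frac{10}{419} \approx 0.023866$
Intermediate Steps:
$v{\left(Q,g \right)} = \frac{149 + g}{Q + Q g}$
$\frac{1}{W{\left(-109,-214 \right)} + v{\left(-30,Z{\left(-2 \right)} \right)}} = \frac{1}{37 + \frac{149 - 2}{\left(-30\right) \left(1 - 2\right)}} = \frac{1}{37 - \frac{1}{30} \frac{1}{-1} \cdot 147} = \frac{1}{37 - \left(- \frac{1}{30}\right) 147} = \frac{1}{37 + \frac{49}{10}} = \frac{1}{\frac{419}{10}} = \frac{10}{419}$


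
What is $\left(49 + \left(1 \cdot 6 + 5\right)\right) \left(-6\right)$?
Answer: $-360$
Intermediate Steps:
$\left(49 + \left(1 \cdot 6 + 5\right)\right) \left(-6\right) = \left(49 + \left(6 + 5\right)\right) \left(-6\right) = \left(49 + 11\right) \left(-6\right) = 60 \left(-6\right) = -360$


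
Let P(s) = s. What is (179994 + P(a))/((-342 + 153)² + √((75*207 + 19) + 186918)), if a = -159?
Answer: 6423886035/1275787379 - 2337855*√1198/1275787379 ≈ 4.9718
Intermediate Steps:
(179994 + P(a))/((-342 + 153)² + √((75*207 + 19) + 186918)) = (179994 - 159)/((-342 + 153)² + √((75*207 + 19) + 186918)) = 179835/((-189)² + √((15525 + 19) + 186918)) = 179835/(35721 + √(15544 + 186918)) = 179835/(35721 + √202462) = 179835/(35721 + 13*√1198)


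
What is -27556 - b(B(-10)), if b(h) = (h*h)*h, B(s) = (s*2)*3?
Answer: 188444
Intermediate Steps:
B(s) = 6*s (B(s) = (2*s)*3 = 6*s)
b(h) = h³ (b(h) = h²*h = h³)
-27556 - b(B(-10)) = -27556 - (6*(-10))³ = -27556 - 1*(-60)³ = -27556 - 1*(-216000) = -27556 + 216000 = 188444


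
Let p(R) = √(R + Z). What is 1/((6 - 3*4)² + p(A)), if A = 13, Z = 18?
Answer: 36/1265 - √31/1265 ≈ 0.024057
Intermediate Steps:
p(R) = √(18 + R) (p(R) = √(R + 18) = √(18 + R))
1/((6 - 3*4)² + p(A)) = 1/((6 - 3*4)² + √(18 + 13)) = 1/((6 - 12)² + √31) = 1/((-6)² + √31) = 1/(36 + √31)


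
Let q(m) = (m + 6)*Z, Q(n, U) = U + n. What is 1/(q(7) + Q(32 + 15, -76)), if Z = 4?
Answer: 1/23 ≈ 0.043478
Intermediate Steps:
q(m) = 24 + 4*m (q(m) = (m + 6)*4 = (6 + m)*4 = 24 + 4*m)
1/(q(7) + Q(32 + 15, -76)) = 1/((24 + 4*7) + (-76 + (32 + 15))) = 1/((24 + 28) + (-76 + 47)) = 1/(52 - 29) = 1/23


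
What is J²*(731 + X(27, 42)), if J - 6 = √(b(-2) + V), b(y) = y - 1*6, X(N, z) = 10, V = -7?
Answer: 15561 + 8892*I*√15 ≈ 15561.0 + 34439.0*I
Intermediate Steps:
b(y) = -6 + y (b(y) = y - 6 = -6 + y)
J = 6 + I*√15 (J = 6 + √((-6 - 2) - 7) = 6 + √(-8 - 7) = 6 + √(-15) = 6 + I*√15 ≈ 6.0 + 3.873*I)
J²*(731 + X(27, 42)) = (6 + I*√15)²*(731 + 10) = (6 + I*√15)²*741 = 741*(6 + I*√15)²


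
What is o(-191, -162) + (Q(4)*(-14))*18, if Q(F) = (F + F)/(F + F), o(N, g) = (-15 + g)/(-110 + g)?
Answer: -68367/272 ≈ -251.35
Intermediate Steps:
o(N, g) = (-15 + g)/(-110 + g)
Q(F) = 1 (Q(F) = (2*F)/((2*F)) = (2*F)*(1/(2*F)) = 1)
o(-191, -162) + (Q(4)*(-14))*18 = (-15 - 162)/(-110 - 162) + (1*(-14))*18 = -177/(-272) - 14*18 = -1/272*(-177) - 252 = 177/272 - 252 = -68367/272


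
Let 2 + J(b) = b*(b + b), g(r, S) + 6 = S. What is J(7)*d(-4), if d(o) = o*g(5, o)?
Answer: 3840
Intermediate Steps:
g(r, S) = -6 + S
d(o) = o*(-6 + o)
J(b) = -2 + 2*b**2 (J(b) = -2 + b*(b + b) = -2 + b*(2*b) = -2 + 2*b**2)
J(7)*d(-4) = (-2 + 2*7**2)*(-4*(-6 - 4)) = (-2 + 2*49)*(-4*(-10)) = (-2 + 98)*40 = 96*40 = 3840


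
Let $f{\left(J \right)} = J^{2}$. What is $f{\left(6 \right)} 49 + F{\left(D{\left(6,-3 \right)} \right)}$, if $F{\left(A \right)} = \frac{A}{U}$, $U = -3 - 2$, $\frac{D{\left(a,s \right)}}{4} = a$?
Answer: $\frac{8796}{5} \approx 1759.2$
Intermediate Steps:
$D{\left(a,s \right)} = 4 a$
$U = -5$ ($U = -3 - 2 = -5$)
$F{\left(A \right)} = - \frac{A}{5}$ ($F{\left(A \right)} = \frac{A}{-5} = A \left(- \frac{1}{5}\right) = - \frac{A}{5}$)
$f{\left(6 \right)} 49 + F{\left(D{\left(6,-3 \right)} \right)} = 6^{2} \cdot 49 - \frac{4 \cdot 6}{5} = 36 \cdot 49 - \frac{24}{5} = 1764 - \frac{24}{5} = \frac{8796}{5}$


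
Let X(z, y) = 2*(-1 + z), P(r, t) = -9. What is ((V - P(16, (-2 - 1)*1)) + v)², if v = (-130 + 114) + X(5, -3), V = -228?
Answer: 51529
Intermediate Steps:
X(z, y) = -2 + 2*z
v = -8 (v = (-130 + 114) + (-2 + 2*5) = -16 + (-2 + 10) = -16 + 8 = -8)
((V - P(16, (-2 - 1)*1)) + v)² = ((-228 - 1*(-9)) - 8)² = ((-228 + 9) - 8)² = (-219 - 8)² = (-227)² = 51529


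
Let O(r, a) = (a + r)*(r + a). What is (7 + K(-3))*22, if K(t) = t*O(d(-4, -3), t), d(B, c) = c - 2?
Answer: -4070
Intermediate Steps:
d(B, c) = -2 + c
O(r, a) = (a + r)² (O(r, a) = (a + r)*(a + r) = (a + r)²)
K(t) = t*(-5 + t)² (K(t) = t*(t + (-2 - 3))² = t*(t - 5)² = t*(-5 + t)²)
(7 + K(-3))*22 = (7 - 3*(-5 - 3)²)*22 = (7 - 3*(-8)²)*22 = (7 - 3*64)*22 = (7 - 192)*22 = -185*22 = -4070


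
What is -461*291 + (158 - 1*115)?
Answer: -134108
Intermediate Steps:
-461*291 + (158 - 1*115) = -134151 + (158 - 115) = -134151 + 43 = -134108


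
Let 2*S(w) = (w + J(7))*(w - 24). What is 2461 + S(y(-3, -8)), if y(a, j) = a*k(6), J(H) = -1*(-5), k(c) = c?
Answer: 2734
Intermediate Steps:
J(H) = 5
y(a, j) = 6*a (y(a, j) = a*6 = 6*a)
S(w) = (-24 + w)*(5 + w)/2 (S(w) = ((w + 5)*(w - 24))/2 = ((5 + w)*(-24 + w))/2 = ((-24 + w)*(5 + w))/2 = (-24 + w)*(5 + w)/2)
2461 + S(y(-3, -8)) = 2461 + (-60 + (6*(-3))²/2 - 57*(-3)) = 2461 + (-60 + (½)*(-18)² - 19/2*(-18)) = 2461 + (-60 + (½)*324 + 171) = 2461 + (-60 + 162 + 171) = 2461 + 273 = 2734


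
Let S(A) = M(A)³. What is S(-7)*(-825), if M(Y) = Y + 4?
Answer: 22275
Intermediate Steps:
M(Y) = 4 + Y
S(A) = (4 + A)³
S(-7)*(-825) = (4 - 7)³*(-825) = (-3)³*(-825) = -27*(-825) = 22275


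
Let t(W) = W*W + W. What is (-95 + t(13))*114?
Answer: 9918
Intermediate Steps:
t(W) = W + W² (t(W) = W² + W = W + W²)
(-95 + t(13))*114 = (-95 + 13*(1 + 13))*114 = (-95 + 13*14)*114 = (-95 + 182)*114 = 87*114 = 9918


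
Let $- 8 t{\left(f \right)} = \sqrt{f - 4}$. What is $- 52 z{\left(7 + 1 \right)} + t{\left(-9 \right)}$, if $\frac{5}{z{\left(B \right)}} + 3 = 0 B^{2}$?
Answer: $\frac{260}{3} - \frac{i \sqrt{13}}{8} \approx 86.667 - 0.45069 i$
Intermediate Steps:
$t{\left(f \right)} = - \frac{\sqrt{-4 + f}}{8}$ ($t{\left(f \right)} = - \frac{\sqrt{f - 4}}{8} = - \frac{\sqrt{-4 + f}}{8}$)
$z{\left(B \right)} = - \frac{5}{3}$ ($z{\left(B \right)} = \frac{5}{-3 + 0 B^{2}} = \frac{5}{-3 + 0} = \frac{5}{-3} = 5 \left(- \frac{1}{3}\right) = - \frac{5}{3}$)
$- 52 z{\left(7 + 1 \right)} + t{\left(-9 \right)} = \left(-52\right) \left(- \frac{5}{3}\right) - \frac{\sqrt{-4 - 9}}{8} = \frac{260}{3} - \frac{\sqrt{-13}}{8} = \frac{260}{3} - \frac{i \sqrt{13}}{8}$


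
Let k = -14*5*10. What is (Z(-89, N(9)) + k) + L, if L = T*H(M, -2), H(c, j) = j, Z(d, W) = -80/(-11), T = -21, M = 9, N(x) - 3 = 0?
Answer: -7158/11 ≈ -650.73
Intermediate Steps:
N(x) = 3 (N(x) = 3 + 0 = 3)
Z(d, W) = 80/11 (Z(d, W) = -80*(-1/11) = 80/11)
k = -700 (k = -70*10 = -700)
L = 42 (L = -21*(-2) = 42)
(Z(-89, N(9)) + k) + L = (80/11 - 700) + 42 = -7620/11 + 42 = -7158/11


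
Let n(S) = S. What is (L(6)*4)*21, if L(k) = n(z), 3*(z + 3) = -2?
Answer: -308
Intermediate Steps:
z = -11/3 (z = -3 + (⅓)*(-2) = -3 - ⅔ = -11/3 ≈ -3.6667)
L(k) = -11/3
(L(6)*4)*21 = -11/3*4*21 = -44/3*21 = -308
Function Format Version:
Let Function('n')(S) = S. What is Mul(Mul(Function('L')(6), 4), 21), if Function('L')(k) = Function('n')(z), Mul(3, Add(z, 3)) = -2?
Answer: -308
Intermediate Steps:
z = Rational(-11, 3) (z = Add(-3, Mul(Rational(1, 3), -2)) = Add(-3, Rational(-2, 3)) = Rational(-11, 3) ≈ -3.6667)
Function('L')(k) = Rational(-11, 3)
Mul(Mul(Function('L')(6), 4), 21) = Mul(Mul(Rational(-11, 3), 4), 21) = Mul(Rational(-44, 3), 21) = -308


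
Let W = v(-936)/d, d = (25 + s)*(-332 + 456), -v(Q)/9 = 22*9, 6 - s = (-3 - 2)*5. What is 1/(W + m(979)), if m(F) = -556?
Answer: -3472/1931323 ≈ -0.0017977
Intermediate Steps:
s = 31 (s = 6 - (-3 - 2)*5 = 6 - (-5)*5 = 6 - 1*(-25) = 6 + 25 = 31)
v(Q) = -1782 (v(Q) = -198*9 = -9*198 = -1782)
d = 6944 (d = (25 + 31)*(-332 + 456) = 56*124 = 6944)
W = -891/3472 (W = -1782/6944 = -1782*1/6944 = -891/3472 ≈ -0.25662)
1/(W + m(979)) = 1/(-891/3472 - 556) = 1/(-1931323/3472) = -3472/1931323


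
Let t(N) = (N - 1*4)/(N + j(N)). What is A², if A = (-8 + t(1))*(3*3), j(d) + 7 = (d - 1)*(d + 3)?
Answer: 18225/4 ≈ 4556.3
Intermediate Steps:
j(d) = -7 + (-1 + d)*(3 + d) (j(d) = -7 + (d - 1)*(d + 3) = -7 + (-1 + d)*(3 + d))
t(N) = (-4 + N)/(-10 + N² + 3*N) (t(N) = (N - 1*4)/(N + (-10 + N² + 2*N)) = (N - 4)/(-10 + N² + 3*N) = (-4 + N)/(-10 + N² + 3*N))
A = -135/2 (A = (-8 + (-4 + 1)/(-10 + 1² + 3*1))*(3*3) = (-8 - 3/(-10 + 1 + 3))*9 = (-8 - 3/(-6))*9 = (-8 - ⅙*(-3))*9 = (-8 + ½)*9 = -15/2*9 = -135/2 ≈ -67.500)
A² = (-135/2)² = 18225/4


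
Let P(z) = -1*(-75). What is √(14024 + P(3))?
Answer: √14099 ≈ 118.74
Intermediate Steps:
P(z) = 75
√(14024 + P(3)) = √(14024 + 75) = √14099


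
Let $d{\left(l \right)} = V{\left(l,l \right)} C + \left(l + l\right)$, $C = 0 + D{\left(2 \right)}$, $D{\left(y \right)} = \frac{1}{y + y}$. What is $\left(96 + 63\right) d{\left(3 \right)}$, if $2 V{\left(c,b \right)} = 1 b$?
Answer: $\frac{8109}{8} \approx 1013.6$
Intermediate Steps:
$D{\left(y \right)} = \frac{1}{2 y}$
$C = \frac{1}{4}$ ($C = 0 + \frac{1}{2 \cdot 2} = 0 + \frac{1}{2} \cdot \frac{1}{2} = 0 + \frac{1}{4} = \frac{1}{4} \approx 0.25$)
$V{\left(c,b \right)} = \frac{b}{2}$ ($V{\left(c,b \right)} = \frac{1 b}{2} = \frac{b}{2}$)
$d{\left(l \right)} = \frac{17 l}{8}$ ($d{\left(l \right)} = \frac{l}{2} \cdot \frac{1}{4} + \left(l + l\right) = \frac{l}{8} + 2 l = \frac{17 l}{8}$)
$\left(96 + 63\right) d{\left(3 \right)} = \left(96 + 63\right) \frac{17}{8} \cdot 3 = 159 \cdot \frac{51}{8} = \frac{8109}{8}$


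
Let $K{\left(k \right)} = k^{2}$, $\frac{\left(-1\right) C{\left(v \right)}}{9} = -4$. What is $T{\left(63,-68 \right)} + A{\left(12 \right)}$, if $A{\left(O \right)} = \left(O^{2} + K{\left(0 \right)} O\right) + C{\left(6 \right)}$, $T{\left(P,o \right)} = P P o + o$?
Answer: $-269780$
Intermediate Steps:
$C{\left(v \right)} = 36$ ($C{\left(v \right)} = \left(-9\right) \left(-4\right) = 36$)
$T{\left(P,o \right)} = o + o P^{2}$ ($T{\left(P,o \right)} = P^{2} o + o = o P^{2} + o = o + o P^{2}$)
$A{\left(O \right)} = 36 + O^{2}$ ($A{\left(O \right)} = \left(O^{2} + 0^{2} O\right) + 36 = \left(O^{2} + 0 O\right) + 36 = \left(O^{2} + 0\right) + 36 = O^{2} + 36 = 36 + O^{2}$)
$T{\left(63,-68 \right)} + A{\left(12 \right)} = - 68 \left(1 + 63^{2}\right) + \left(36 + 12^{2}\right) = - 68 \left(1 + 3969\right) + \left(36 + 144\right) = \left(-68\right) 3970 + 180 = -269960 + 180 = -269780$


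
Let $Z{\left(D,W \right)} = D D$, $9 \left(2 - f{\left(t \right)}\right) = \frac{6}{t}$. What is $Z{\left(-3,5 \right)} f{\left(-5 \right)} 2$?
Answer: $\frac{192}{5} \approx 38.4$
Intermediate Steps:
$f{\left(t \right)} = 2 - \frac{2}{3 t}$ ($f{\left(t \right)} = 2 - \frac{6 \frac{1}{t}}{9} = 2 - \frac{2}{3 t}$)
$Z{\left(D,W \right)} = D^{2}$
$Z{\left(-3,5 \right)} f{\left(-5 \right)} 2 = \left(-3\right)^{2} \left(2 - \frac{2}{3 \left(-5\right)}\right) 2 = 9 \left(2 - - \frac{2}{15}\right) 2 = 9 \left(2 + \frac{2}{15}\right) 2 = 9 \cdot \frac{32}{15} \cdot 2 = \frac{96}{5} \cdot 2 = \frac{192}{5}$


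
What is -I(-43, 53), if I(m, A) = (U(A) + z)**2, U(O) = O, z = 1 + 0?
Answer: -2916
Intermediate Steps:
z = 1
I(m, A) = (1 + A)**2 (I(m, A) = (A + 1)**2 = (1 + A)**2)
-I(-43, 53) = -(1 + 53)**2 = -1*54**2 = -1*2916 = -2916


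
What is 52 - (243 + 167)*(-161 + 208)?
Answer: -19218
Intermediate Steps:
52 - (243 + 167)*(-161 + 208) = 52 - 410*47 = 52 - 1*19270 = 52 - 19270 = -19218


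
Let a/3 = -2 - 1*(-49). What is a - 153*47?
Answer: -7050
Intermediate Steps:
a = 141 (a = 3*(-2 - 1*(-49)) = 3*(-2 + 49) = 3*47 = 141)
a - 153*47 = 141 - 153*47 = 141 - 7191 = -7050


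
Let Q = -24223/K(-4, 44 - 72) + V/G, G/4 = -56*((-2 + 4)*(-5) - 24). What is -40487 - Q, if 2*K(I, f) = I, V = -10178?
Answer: -28612857/544 ≈ -52597.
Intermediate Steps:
K(I, f) = I/2
G = 7616 (G = 4*(-56*((-2 + 4)*(-5) - 24)) = 4*(-56*(2*(-5) - 24)) = 4*(-56*(-10 - 24)) = 4*(-56*(-34)) = 4*1904 = 7616)
Q = 6587929/544 (Q = -24223/((1/2)*(-4)) - 10178/7616 = -24223/(-2) - 10178*1/7616 = -24223*(-1/2) - 727/544 = 24223/2 - 727/544 = 6587929/544 ≈ 12110.)
-40487 - Q = -40487 - 1*6587929/544 = -40487 - 6587929/544 = -28612857/544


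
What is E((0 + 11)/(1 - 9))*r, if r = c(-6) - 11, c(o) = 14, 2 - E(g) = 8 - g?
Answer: -177/8 ≈ -22.125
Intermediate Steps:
E(g) = -6 + g (E(g) = 2 - (8 - g) = 2 + (-8 + g) = -6 + g)
r = 3 (r = 14 - 11 = 3)
E((0 + 11)/(1 - 9))*r = (-6 + (0 + 11)/(1 - 9))*3 = (-6 + 11/(-8))*3 = (-6 + 11*(-1/8))*3 = (-6 - 11/8)*3 = -59/8*3 = -177/8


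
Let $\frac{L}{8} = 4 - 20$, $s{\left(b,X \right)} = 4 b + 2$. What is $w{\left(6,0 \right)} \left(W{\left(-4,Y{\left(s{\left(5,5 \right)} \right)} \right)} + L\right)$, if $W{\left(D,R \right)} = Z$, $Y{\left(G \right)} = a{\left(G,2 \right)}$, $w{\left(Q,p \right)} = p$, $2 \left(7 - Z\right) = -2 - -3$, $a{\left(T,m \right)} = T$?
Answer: $0$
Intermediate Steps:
$Z = \frac{13}{2}$ ($Z = 7 - \frac{-2 - -3}{2} = 7 - \frac{-2 + 3}{2} = 7 - \frac{1}{2} = \frac{13}{2} \approx 6.5$)
$s{\left(b,X \right)} = 2 + 4 b$
$Y{\left(G \right)} = G$
$L = -128$ ($L = 8 \left(4 - 20\right) = 8 \left(-16\right) = -128$)
$W{\left(D,R \right)} = \frac{13}{2}$
$w{\left(6,0 \right)} \left(W{\left(-4,Y{\left(s{\left(5,5 \right)} \right)} \right)} + L\right) = 0 \left(\frac{13}{2} - 128\right) = 0 \left(- \frac{243}{2}\right) = 0$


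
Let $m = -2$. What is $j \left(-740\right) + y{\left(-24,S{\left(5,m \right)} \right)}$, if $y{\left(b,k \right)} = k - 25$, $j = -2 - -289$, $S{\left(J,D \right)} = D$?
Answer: $-212407$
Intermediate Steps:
$j = 287$ ($j = -2 + 289 = 287$)
$y{\left(b,k \right)} = -25 + k$
$j \left(-740\right) + y{\left(-24,S{\left(5,m \right)} \right)} = 287 \left(-740\right) - 27 = -212380 - 27 = -212407$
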